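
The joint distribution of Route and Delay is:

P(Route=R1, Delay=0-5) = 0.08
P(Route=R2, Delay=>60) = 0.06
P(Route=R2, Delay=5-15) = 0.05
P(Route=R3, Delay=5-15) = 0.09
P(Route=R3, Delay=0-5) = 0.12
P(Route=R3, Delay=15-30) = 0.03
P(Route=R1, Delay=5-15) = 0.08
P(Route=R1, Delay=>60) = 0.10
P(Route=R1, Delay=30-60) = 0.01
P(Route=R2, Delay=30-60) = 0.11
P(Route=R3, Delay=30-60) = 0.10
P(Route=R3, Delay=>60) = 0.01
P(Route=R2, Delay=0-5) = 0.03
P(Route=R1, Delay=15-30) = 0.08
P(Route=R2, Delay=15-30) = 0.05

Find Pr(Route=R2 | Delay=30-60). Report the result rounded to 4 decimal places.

P(Delay=30-60) = 0.01 + 0.11 + 0.10 = 0.22.
P(Route=R2 | Delay=30-60) = 0.11/0.22 = 0.5000.

0.5000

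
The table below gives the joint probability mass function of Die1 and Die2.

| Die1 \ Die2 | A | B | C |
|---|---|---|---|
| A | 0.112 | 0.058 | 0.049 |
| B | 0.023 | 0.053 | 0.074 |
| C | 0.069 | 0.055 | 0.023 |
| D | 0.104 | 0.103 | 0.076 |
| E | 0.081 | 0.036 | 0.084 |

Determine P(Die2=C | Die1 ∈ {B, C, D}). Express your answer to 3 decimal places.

0.298

P(Die1=B) = 0.023 + 0.053 + 0.074 = 0.150.
P(Die1=C) = 0.069 + 0.055 + 0.023 = 0.147.
P(Die1=D) = 0.104 + 0.103 + 0.076 = 0.283.
P(Die1 ∈ {B, C, D}) = 0.150 + 0.147 + 0.283 = 0.580; P(Die2=C, Die1 ∈ {B, C, D}) = 0.074 + 0.023 + 0.076 = 0.173.
P(Die2=C | Die1 ∈ {B, C, D}) = 0.173/0.580 = 0.298.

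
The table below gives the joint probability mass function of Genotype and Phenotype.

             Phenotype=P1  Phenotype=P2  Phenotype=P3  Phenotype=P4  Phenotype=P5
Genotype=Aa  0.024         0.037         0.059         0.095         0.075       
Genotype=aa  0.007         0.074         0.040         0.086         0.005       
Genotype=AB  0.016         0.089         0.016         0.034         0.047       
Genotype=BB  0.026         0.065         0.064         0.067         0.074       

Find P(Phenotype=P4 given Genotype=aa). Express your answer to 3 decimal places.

P(Genotype=aa) = 0.007 + 0.074 + 0.040 + 0.086 + 0.005 = 0.212.
P(Phenotype=P4 | Genotype=aa) = 0.086/0.212 = 0.406.

0.406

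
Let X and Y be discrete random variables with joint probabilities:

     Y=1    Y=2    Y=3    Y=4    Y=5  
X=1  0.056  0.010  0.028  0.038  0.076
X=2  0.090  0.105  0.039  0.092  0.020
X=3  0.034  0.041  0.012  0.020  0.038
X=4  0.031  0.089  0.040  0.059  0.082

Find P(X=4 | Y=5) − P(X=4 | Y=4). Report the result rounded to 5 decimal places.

0.09733

P(Y=5) = 0.076 + 0.020 + 0.038 + 0.082 = 0.216; P(X=4 | Y=5) = 0.082/0.216 = 0.379630.
P(Y=4) = 0.038 + 0.092 + 0.020 + 0.059 = 0.209; P(X=4 | Y=4) = 0.059/0.209 = 0.282297.
Difference = 0.09733.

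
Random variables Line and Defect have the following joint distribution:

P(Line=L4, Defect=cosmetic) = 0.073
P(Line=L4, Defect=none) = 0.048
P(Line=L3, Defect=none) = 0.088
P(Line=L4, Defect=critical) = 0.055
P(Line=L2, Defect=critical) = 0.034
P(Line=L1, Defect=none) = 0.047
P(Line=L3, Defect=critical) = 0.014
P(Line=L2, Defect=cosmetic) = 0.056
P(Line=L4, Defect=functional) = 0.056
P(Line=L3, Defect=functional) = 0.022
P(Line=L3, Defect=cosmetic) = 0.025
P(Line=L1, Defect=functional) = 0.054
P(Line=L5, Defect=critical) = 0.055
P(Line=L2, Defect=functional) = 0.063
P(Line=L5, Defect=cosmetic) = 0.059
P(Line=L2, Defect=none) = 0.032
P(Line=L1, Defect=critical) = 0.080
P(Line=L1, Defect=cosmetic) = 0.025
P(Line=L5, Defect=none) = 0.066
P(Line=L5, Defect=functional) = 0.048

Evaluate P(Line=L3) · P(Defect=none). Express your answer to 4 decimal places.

0.0419

P(Line=L3) = 0.088 + 0.025 + 0.022 + 0.014 = 0.149.
P(Defect=none) = 0.047 + 0.032 + 0.088 + 0.048 + 0.066 = 0.281.
Product: 0.149 × 0.281 = 0.0419.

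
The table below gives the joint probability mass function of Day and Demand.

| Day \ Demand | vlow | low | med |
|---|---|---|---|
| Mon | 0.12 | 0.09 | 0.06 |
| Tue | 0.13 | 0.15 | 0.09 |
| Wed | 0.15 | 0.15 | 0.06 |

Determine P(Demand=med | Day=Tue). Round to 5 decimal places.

0.24324

P(Day=Tue) = 0.13 + 0.15 + 0.09 = 0.37.
P(Demand=med | Day=Tue) = 0.09/0.37 = 0.24324.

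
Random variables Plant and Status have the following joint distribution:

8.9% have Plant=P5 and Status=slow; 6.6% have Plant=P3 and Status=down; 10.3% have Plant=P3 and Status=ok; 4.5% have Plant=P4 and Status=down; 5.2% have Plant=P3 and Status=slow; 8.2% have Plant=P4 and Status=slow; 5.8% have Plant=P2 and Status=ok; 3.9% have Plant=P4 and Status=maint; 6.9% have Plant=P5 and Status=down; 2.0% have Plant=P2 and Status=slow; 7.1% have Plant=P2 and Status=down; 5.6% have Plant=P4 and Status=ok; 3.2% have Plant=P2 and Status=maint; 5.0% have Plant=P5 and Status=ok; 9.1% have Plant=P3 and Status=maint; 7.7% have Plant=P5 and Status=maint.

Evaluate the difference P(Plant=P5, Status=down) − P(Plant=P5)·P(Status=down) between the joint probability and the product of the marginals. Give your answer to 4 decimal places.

-0.0025

P(Plant=P5) = 0.050 + 0.089 + 0.069 + 0.077 = 0.285.
P(Status=down) = 0.071 + 0.066 + 0.045 + 0.069 = 0.251.
P(Plant=P5, Status=down) − P(Plant=P5)P(Status=down) = 0.069 − 0.285×0.251 = -0.0025.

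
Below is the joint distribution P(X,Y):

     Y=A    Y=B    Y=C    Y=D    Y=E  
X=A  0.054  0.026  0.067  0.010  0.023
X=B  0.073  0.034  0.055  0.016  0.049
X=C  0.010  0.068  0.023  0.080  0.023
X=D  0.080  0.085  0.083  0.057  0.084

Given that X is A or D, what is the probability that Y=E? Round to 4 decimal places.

P(X=A) = 0.054 + 0.026 + 0.067 + 0.010 + 0.023 = 0.180.
P(X=D) = 0.080 + 0.085 + 0.083 + 0.057 + 0.084 = 0.389.
P(X ∈ {A, D}) = 0.180 + 0.389 = 0.569; P(Y=E, X ∈ {A, D}) = 0.023 + 0.084 = 0.107.
P(Y=E | X ∈ {A, D}) = 0.107/0.569 = 0.1880.

0.1880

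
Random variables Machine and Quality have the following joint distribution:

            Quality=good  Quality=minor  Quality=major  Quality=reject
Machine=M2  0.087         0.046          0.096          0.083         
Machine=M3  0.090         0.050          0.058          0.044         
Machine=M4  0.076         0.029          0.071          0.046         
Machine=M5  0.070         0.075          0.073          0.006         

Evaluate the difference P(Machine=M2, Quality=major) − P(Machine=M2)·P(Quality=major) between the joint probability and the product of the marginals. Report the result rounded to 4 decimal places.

P(Machine=M2) = 0.087 + 0.046 + 0.096 + 0.083 = 0.312.
P(Quality=major) = 0.096 + 0.058 + 0.071 + 0.073 = 0.298.
P(Machine=M2, Quality=major) − P(Machine=M2)P(Quality=major) = 0.096 − 0.312×0.298 = 0.0030.

0.0030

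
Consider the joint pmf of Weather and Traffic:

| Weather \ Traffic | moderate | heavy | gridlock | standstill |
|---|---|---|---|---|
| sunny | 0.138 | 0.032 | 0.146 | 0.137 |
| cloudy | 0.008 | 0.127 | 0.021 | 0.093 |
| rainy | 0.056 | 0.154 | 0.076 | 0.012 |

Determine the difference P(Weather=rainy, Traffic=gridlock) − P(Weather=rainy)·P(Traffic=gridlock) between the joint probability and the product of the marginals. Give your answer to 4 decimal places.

P(Weather=rainy) = 0.056 + 0.154 + 0.076 + 0.012 = 0.298.
P(Traffic=gridlock) = 0.146 + 0.021 + 0.076 = 0.243.
P(Weather=rainy, Traffic=gridlock) − P(Weather=rainy)P(Traffic=gridlock) = 0.076 − 0.298×0.243 = 0.0036.

0.0036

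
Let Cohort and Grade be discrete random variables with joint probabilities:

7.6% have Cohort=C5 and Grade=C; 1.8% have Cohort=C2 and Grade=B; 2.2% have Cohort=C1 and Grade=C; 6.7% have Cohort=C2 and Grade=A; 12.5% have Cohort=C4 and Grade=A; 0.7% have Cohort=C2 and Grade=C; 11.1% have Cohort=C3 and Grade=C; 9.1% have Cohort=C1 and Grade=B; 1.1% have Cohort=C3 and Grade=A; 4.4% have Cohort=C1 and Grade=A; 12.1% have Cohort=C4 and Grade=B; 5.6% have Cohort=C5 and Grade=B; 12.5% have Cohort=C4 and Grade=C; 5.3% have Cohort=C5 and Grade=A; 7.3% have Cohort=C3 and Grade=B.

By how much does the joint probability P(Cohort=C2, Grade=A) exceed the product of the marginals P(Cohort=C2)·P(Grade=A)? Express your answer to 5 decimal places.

0.03940

P(Cohort=C2) = 0.067 + 0.018 + 0.007 = 0.092.
P(Grade=A) = 0.044 + 0.067 + 0.011 + 0.125 + 0.053 = 0.300.
P(Cohort=C2, Grade=A) − P(Cohort=C2)P(Grade=A) = 0.067 − 0.092×0.300 = 0.03940.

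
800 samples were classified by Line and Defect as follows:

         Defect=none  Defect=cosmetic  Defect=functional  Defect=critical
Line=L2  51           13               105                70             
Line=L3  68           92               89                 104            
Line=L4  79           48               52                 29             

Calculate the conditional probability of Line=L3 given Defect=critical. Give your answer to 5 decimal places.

0.51232

Total with Defect=critical: 70 + 104 + 29 = 203.
P(Line=L3 | Defect=critical) = 104/203 = 0.51232.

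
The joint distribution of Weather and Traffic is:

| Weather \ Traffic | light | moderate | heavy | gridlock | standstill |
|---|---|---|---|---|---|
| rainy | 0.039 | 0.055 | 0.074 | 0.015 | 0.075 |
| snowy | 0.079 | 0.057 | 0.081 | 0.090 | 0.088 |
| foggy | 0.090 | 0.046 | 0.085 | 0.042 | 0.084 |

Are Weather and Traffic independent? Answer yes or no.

no

P(Weather=snowy) = 0.395 and P(Traffic=gridlock) = 0.147, so their product is 0.05807, but P(Weather=snowy, Traffic=gridlock) = 0.090. Since these differ, Weather and Traffic are not independent.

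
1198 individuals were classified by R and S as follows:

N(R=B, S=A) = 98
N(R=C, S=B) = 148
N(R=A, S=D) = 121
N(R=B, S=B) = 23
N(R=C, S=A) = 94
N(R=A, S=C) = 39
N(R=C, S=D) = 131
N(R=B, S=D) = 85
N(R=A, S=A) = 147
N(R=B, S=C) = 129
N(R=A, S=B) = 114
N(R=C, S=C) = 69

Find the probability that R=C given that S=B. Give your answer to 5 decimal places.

0.51930

Total with S=B: 114 + 23 + 148 = 285.
P(R=C | S=B) = 148/285 = 0.51930.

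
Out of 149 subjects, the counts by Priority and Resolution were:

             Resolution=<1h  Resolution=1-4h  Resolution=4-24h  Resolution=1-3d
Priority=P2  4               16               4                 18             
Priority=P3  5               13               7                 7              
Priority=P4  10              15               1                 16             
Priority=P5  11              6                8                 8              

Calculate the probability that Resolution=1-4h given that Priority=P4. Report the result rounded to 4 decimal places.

0.3571

Total with Priority=P4: 10 + 15 + 1 + 16 = 42.
P(Resolution=1-4h | Priority=P4) = 15/42 = 0.3571.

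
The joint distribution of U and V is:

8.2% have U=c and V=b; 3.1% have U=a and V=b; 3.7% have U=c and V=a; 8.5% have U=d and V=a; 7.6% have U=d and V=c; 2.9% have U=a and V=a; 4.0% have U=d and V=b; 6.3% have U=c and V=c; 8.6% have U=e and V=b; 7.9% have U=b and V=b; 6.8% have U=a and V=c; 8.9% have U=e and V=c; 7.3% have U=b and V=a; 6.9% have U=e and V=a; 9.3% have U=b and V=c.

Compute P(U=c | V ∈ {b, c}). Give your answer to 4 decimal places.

0.2051

P(V=b) = 0.031 + 0.079 + 0.082 + 0.040 + 0.086 = 0.318.
P(V=c) = 0.068 + 0.093 + 0.063 + 0.076 + 0.089 = 0.389.
P(V ∈ {b, c}) = 0.318 + 0.389 = 0.707; P(U=c, V ∈ {b, c}) = 0.082 + 0.063 = 0.145.
P(U=c | V ∈ {b, c}) = 0.145/0.707 = 0.2051.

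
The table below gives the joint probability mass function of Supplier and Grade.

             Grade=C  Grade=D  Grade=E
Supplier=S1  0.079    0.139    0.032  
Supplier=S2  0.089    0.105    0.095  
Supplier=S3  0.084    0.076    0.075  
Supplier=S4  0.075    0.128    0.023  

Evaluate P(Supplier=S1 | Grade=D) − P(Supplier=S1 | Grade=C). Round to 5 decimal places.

0.06868

P(Grade=D) = 0.139 + 0.105 + 0.076 + 0.128 = 0.448; P(Supplier=S1 | Grade=D) = 0.139/0.448 = 0.310268.
P(Grade=C) = 0.079 + 0.089 + 0.084 + 0.075 = 0.327; P(Supplier=S1 | Grade=C) = 0.079/0.327 = 0.241590.
Difference = 0.06868.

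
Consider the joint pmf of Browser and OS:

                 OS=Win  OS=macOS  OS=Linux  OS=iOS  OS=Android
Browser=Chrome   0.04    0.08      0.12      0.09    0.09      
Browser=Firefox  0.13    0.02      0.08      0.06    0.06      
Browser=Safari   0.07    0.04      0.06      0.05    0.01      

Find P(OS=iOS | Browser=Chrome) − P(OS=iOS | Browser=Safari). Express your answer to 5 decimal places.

-0.00311

P(Browser=Chrome) = 0.04 + 0.08 + 0.12 + 0.09 + 0.09 = 0.42; P(OS=iOS | Browser=Chrome) = 0.09/0.42 = 0.214286.
P(Browser=Safari) = 0.07 + 0.04 + 0.06 + 0.05 + 0.01 = 0.23; P(OS=iOS | Browser=Safari) = 0.05/0.23 = 0.217391.
Difference = -0.00311.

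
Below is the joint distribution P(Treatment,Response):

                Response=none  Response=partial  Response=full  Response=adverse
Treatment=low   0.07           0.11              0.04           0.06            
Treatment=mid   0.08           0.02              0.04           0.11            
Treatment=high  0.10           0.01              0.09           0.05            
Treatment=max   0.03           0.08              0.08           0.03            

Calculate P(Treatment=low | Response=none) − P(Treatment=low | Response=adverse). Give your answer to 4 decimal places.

0.0100

P(Response=none) = 0.07 + 0.08 + 0.10 + 0.03 = 0.28; P(Treatment=low | Response=none) = 0.07/0.28 = 0.25000.
P(Response=adverse) = 0.06 + 0.11 + 0.05 + 0.03 = 0.25; P(Treatment=low | Response=adverse) = 0.06/0.25 = 0.24000.
Difference = 0.0100.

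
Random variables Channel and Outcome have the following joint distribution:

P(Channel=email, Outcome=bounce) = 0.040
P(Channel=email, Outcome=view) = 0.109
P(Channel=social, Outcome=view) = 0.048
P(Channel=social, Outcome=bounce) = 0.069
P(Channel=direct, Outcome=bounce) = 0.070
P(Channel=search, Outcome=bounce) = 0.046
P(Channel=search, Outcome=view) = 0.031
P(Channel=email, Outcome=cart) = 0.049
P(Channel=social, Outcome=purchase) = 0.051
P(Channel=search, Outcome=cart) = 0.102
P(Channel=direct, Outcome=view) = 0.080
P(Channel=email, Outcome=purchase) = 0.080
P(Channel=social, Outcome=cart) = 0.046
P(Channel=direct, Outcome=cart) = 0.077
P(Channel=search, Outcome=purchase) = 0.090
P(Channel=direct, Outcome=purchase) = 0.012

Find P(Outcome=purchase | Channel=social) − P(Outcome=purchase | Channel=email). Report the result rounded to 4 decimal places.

-0.0495

P(Channel=social) = 0.069 + 0.048 + 0.046 + 0.051 = 0.214; P(Outcome=purchase | Channel=social) = 0.051/0.214 = 0.23832.
P(Channel=email) = 0.040 + 0.109 + 0.049 + 0.080 = 0.278; P(Outcome=purchase | Channel=email) = 0.080/0.278 = 0.28777.
Difference = -0.0495.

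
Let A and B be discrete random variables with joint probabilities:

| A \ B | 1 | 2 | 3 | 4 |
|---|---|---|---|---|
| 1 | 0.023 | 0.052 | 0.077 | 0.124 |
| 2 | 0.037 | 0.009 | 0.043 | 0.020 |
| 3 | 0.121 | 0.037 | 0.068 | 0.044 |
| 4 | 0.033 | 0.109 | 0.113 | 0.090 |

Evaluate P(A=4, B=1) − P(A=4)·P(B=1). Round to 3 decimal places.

P(A=4) = 0.033 + 0.109 + 0.113 + 0.090 = 0.345.
P(B=1) = 0.023 + 0.037 + 0.121 + 0.033 = 0.214.
P(A=4, B=1) − P(A=4)P(B=1) = 0.033 − 0.345×0.214 = -0.041.

-0.041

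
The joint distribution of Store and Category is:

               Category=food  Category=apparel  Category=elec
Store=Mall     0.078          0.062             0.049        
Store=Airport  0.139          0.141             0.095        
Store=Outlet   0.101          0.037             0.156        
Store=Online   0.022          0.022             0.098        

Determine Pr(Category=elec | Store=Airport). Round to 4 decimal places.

P(Store=Airport) = 0.139 + 0.141 + 0.095 = 0.375.
P(Category=elec | Store=Airport) = 0.095/0.375 = 0.2533.

0.2533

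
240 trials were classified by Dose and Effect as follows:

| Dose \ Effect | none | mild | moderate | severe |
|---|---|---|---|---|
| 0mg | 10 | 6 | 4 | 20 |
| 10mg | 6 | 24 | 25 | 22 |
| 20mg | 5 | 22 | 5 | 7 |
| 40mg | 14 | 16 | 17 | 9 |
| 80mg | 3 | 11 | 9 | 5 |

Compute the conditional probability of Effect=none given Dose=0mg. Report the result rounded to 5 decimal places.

0.25000

Total with Dose=0mg: 10 + 6 + 4 + 20 = 40.
P(Effect=none | Dose=0mg) = 10/40 = 0.25000.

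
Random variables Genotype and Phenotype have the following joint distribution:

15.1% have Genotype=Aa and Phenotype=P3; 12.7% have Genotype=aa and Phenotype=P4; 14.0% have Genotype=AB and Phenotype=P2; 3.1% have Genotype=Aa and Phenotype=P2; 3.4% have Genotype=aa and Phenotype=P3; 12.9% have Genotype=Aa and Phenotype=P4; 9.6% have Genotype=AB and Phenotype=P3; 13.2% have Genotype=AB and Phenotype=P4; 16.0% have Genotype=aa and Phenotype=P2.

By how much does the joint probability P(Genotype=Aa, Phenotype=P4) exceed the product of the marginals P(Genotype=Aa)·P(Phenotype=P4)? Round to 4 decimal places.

0.0083

P(Genotype=Aa) = 0.031 + 0.151 + 0.129 = 0.311.
P(Phenotype=P4) = 0.129 + 0.127 + 0.132 = 0.388.
P(Genotype=Aa, Phenotype=P4) − P(Genotype=Aa)P(Phenotype=P4) = 0.129 − 0.311×0.388 = 0.0083.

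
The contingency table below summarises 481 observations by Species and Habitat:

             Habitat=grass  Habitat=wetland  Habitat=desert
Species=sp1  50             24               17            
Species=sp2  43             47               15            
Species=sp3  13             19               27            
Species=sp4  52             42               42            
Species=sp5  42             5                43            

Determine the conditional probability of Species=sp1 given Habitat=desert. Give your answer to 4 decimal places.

Total with Habitat=desert: 17 + 15 + 27 + 42 + 43 = 144.
P(Species=sp1 | Habitat=desert) = 17/144 = 0.1181.

0.1181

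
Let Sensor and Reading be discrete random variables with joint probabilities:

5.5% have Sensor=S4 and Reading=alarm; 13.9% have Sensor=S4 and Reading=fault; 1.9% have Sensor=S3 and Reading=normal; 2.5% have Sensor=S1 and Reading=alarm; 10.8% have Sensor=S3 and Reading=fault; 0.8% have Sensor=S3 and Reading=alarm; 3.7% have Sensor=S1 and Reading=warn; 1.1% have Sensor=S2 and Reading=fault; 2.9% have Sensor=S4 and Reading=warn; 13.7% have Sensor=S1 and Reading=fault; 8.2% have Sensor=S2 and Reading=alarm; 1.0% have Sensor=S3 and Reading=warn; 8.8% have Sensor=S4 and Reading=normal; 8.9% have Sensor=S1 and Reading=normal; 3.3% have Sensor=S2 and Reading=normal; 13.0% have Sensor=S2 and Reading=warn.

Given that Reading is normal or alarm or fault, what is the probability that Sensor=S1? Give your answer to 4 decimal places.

P(Reading=normal) = 0.089 + 0.033 + 0.019 + 0.088 = 0.229.
P(Reading=alarm) = 0.025 + 0.082 + 0.008 + 0.055 = 0.170.
P(Reading=fault) = 0.137 + 0.011 + 0.108 + 0.139 = 0.395.
P(Reading ∈ {normal, alarm, fault}) = 0.229 + 0.170 + 0.395 = 0.794; P(Sensor=S1, Reading ∈ {normal, alarm, fault}) = 0.089 + 0.025 + 0.137 = 0.251.
P(Sensor=S1 | Reading ∈ {normal, alarm, fault}) = 0.251/0.794 = 0.3161.

0.3161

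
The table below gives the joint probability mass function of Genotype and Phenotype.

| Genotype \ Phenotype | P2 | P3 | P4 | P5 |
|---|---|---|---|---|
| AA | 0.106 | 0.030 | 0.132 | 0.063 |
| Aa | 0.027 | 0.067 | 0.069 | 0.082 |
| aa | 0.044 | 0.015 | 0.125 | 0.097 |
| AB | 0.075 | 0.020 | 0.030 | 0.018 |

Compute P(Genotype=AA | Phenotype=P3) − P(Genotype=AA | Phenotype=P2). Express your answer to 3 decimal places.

-0.193

P(Phenotype=P3) = 0.030 + 0.067 + 0.015 + 0.020 = 0.132; P(Genotype=AA | Phenotype=P3) = 0.030/0.132 = 0.2273.
P(Phenotype=P2) = 0.106 + 0.027 + 0.044 + 0.075 = 0.252; P(Genotype=AA | Phenotype=P2) = 0.106/0.252 = 0.4206.
Difference = -0.193.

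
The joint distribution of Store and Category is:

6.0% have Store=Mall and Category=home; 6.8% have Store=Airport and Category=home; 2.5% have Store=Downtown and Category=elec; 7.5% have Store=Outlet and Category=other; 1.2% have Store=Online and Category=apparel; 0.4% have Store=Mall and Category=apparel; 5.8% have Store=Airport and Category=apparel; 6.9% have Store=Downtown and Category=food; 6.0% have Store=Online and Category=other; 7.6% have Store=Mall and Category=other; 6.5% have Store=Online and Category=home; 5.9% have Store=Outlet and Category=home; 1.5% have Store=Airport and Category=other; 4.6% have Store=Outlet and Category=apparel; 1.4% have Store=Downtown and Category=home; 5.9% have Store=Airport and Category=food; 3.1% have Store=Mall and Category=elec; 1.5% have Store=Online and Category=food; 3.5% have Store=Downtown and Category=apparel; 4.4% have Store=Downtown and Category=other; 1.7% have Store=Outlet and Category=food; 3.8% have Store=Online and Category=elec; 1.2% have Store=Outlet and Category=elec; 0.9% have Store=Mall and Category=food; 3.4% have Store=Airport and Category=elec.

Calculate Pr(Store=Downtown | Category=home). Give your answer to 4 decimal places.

P(Category=home) = 0.014 + 0.060 + 0.068 + 0.059 + 0.065 = 0.266.
P(Store=Downtown | Category=home) = 0.014/0.266 = 0.0526.

0.0526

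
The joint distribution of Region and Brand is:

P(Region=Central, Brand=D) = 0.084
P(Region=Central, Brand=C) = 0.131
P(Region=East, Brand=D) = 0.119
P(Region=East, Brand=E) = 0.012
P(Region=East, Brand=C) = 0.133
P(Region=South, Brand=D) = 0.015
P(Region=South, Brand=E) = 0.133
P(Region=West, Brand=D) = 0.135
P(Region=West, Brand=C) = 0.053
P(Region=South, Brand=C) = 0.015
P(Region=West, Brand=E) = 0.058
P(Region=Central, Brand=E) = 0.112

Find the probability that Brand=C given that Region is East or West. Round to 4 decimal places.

0.3647

P(Region=East) = 0.133 + 0.119 + 0.012 = 0.264.
P(Region=West) = 0.053 + 0.135 + 0.058 = 0.246.
P(Region ∈ {East, West}) = 0.264 + 0.246 = 0.510; P(Brand=C, Region ∈ {East, West}) = 0.133 + 0.053 = 0.186.
P(Brand=C | Region ∈ {East, West}) = 0.186/0.510 = 0.3647.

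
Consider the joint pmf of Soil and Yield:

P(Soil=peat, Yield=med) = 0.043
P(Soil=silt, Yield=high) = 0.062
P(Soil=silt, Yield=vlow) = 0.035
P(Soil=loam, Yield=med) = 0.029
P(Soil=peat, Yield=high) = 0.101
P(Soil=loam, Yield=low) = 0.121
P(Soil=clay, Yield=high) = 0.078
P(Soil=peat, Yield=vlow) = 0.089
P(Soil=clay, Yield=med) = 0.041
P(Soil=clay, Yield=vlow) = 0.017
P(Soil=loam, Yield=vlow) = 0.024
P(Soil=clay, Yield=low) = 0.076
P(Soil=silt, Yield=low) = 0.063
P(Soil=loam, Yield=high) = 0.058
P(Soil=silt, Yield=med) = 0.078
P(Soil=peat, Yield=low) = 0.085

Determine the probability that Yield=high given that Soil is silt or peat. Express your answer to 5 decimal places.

P(Soil=silt) = 0.035 + 0.063 + 0.078 + 0.062 = 0.238.
P(Soil=peat) = 0.089 + 0.085 + 0.043 + 0.101 = 0.318.
P(Soil ∈ {silt, peat}) = 0.238 + 0.318 = 0.556; P(Yield=high, Soil ∈ {silt, peat}) = 0.062 + 0.101 = 0.163.
P(Yield=high | Soil ∈ {silt, peat}) = 0.163/0.556 = 0.29317.

0.29317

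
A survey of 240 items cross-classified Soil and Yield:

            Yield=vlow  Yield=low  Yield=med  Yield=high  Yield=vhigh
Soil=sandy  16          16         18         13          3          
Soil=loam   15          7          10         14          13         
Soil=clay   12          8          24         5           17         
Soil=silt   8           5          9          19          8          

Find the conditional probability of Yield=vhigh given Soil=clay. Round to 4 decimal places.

Total with Soil=clay: 12 + 8 + 24 + 5 + 17 = 66.
P(Yield=vhigh | Soil=clay) = 17/66 = 0.2576.

0.2576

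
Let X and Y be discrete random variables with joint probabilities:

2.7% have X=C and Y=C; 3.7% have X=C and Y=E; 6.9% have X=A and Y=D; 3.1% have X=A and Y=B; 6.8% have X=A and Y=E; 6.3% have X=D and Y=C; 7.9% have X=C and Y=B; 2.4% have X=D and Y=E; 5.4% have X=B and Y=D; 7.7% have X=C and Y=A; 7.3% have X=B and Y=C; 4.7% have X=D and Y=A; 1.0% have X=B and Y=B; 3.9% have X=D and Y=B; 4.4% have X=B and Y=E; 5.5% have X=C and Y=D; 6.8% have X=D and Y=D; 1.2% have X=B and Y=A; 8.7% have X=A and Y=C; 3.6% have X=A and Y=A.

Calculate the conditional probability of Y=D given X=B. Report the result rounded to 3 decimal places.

0.280

P(X=B) = 0.012 + 0.010 + 0.073 + 0.054 + 0.044 = 0.193.
P(Y=D | X=B) = 0.054/0.193 = 0.280.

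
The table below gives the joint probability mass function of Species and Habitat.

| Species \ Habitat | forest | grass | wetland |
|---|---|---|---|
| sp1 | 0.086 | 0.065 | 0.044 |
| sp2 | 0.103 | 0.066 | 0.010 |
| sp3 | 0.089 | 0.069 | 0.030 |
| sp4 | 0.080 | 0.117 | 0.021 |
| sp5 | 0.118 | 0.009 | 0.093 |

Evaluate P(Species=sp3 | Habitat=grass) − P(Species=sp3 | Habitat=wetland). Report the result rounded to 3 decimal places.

0.060

P(Habitat=grass) = 0.065 + 0.066 + 0.069 + 0.117 + 0.009 = 0.326; P(Species=sp3 | Habitat=grass) = 0.069/0.326 = 0.2117.
P(Habitat=wetland) = 0.044 + 0.010 + 0.030 + 0.021 + 0.093 = 0.198; P(Species=sp3 | Habitat=wetland) = 0.030/0.198 = 0.1515.
Difference = 0.060.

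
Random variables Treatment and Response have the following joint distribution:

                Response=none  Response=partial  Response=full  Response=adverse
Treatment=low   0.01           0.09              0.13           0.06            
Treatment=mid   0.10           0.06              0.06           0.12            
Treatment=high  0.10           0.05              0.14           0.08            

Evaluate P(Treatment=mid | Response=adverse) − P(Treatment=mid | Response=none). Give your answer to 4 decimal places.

P(Response=adverse) = 0.06 + 0.12 + 0.08 = 0.26; P(Treatment=mid | Response=adverse) = 0.12/0.26 = 0.46154.
P(Response=none) = 0.01 + 0.10 + 0.10 = 0.21; P(Treatment=mid | Response=none) = 0.10/0.21 = 0.47619.
Difference = -0.0147.

-0.0147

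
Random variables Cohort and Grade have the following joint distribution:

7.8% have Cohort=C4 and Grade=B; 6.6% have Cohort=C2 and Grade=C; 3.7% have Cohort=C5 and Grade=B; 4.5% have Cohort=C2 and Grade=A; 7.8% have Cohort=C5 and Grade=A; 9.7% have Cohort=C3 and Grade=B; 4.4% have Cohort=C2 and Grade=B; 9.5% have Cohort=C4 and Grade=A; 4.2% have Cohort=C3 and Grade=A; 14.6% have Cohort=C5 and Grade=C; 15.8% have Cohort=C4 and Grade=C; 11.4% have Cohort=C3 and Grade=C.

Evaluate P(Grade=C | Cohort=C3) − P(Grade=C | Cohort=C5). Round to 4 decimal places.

P(Cohort=C3) = 0.042 + 0.097 + 0.114 = 0.253; P(Grade=C | Cohort=C3) = 0.114/0.253 = 0.45059.
P(Cohort=C5) = 0.078 + 0.037 + 0.146 = 0.261; P(Grade=C | Cohort=C5) = 0.146/0.261 = 0.55939.
Difference = -0.1088.

-0.1088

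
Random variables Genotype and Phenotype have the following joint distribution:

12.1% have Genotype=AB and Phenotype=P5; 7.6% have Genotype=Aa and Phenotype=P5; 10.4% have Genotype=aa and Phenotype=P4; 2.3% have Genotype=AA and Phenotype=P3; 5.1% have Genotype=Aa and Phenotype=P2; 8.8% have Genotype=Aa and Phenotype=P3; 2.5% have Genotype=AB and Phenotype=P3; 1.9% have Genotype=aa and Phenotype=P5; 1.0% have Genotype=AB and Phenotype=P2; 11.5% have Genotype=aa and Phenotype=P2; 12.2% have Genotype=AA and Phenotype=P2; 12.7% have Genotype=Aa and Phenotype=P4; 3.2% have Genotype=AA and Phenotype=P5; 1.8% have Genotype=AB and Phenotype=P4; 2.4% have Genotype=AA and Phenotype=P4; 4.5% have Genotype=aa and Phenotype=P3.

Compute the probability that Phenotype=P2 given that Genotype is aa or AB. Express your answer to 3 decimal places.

0.274

P(Genotype=aa) = 0.115 + 0.045 + 0.104 + 0.019 = 0.283.
P(Genotype=AB) = 0.010 + 0.025 + 0.018 + 0.121 = 0.174.
P(Genotype ∈ {aa, AB}) = 0.283 + 0.174 = 0.457; P(Phenotype=P2, Genotype ∈ {aa, AB}) = 0.115 + 0.010 = 0.125.
P(Phenotype=P2 | Genotype ∈ {aa, AB}) = 0.125/0.457 = 0.274.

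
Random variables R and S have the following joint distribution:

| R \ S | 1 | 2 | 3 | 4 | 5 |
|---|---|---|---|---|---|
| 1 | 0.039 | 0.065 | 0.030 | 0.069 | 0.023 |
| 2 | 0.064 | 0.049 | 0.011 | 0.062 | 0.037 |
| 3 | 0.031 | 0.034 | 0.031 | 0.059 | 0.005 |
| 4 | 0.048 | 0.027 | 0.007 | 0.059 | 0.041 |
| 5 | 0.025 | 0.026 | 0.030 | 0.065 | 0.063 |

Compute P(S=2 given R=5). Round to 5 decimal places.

P(R=5) = 0.025 + 0.026 + 0.030 + 0.065 + 0.063 = 0.209.
P(S=2 | R=5) = 0.026/0.209 = 0.12440.

0.12440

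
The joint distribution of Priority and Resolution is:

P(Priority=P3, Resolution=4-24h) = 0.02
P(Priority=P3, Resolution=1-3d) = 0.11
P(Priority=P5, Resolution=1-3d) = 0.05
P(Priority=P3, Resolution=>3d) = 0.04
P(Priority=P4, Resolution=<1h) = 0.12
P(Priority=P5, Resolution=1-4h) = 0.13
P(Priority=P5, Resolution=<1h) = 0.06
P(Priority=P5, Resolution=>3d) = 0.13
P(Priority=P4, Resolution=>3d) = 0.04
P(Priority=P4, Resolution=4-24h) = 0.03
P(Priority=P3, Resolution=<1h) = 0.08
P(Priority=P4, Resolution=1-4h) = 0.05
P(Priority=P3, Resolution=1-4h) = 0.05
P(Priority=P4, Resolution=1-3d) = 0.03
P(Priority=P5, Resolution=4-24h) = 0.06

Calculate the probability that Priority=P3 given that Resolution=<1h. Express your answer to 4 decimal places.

0.3077

P(Resolution=<1h) = 0.08 + 0.12 + 0.06 = 0.26.
P(Priority=P3 | Resolution=<1h) = 0.08/0.26 = 0.3077.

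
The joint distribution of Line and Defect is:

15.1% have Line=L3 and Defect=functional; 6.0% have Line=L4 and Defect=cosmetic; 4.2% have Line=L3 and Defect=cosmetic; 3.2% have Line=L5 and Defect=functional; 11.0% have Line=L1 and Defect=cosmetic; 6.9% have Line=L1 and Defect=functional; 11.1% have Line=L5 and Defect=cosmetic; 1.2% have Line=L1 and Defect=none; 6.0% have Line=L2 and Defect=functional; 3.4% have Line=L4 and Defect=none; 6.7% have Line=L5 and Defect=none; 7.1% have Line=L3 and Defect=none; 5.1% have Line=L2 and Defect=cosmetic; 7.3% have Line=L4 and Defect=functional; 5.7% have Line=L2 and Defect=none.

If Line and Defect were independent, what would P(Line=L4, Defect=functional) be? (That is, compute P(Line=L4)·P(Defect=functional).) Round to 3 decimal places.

P(Line=L4) = 0.034 + 0.060 + 0.073 = 0.167.
P(Defect=functional) = 0.069 + 0.060 + 0.151 + 0.073 + 0.032 = 0.385.
Product: 0.167 × 0.385 = 0.064.

0.064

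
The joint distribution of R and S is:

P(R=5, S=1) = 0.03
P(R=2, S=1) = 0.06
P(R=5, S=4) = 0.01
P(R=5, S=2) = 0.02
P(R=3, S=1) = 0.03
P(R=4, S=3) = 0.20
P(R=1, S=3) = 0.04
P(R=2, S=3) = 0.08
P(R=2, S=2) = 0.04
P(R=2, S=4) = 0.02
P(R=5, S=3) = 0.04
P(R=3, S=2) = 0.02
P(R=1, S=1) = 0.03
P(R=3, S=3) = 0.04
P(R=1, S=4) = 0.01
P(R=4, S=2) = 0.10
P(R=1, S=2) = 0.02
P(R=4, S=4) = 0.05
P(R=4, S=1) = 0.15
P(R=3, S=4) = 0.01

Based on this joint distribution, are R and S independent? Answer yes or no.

Every cell satisfies P(R,S) = P(R)·P(S). For instance P(R=3) = 0.10, P(S=1) = 0.30, and 0.10×0.30 = 0.03 matches the joint entry. So R and S are independent.

yes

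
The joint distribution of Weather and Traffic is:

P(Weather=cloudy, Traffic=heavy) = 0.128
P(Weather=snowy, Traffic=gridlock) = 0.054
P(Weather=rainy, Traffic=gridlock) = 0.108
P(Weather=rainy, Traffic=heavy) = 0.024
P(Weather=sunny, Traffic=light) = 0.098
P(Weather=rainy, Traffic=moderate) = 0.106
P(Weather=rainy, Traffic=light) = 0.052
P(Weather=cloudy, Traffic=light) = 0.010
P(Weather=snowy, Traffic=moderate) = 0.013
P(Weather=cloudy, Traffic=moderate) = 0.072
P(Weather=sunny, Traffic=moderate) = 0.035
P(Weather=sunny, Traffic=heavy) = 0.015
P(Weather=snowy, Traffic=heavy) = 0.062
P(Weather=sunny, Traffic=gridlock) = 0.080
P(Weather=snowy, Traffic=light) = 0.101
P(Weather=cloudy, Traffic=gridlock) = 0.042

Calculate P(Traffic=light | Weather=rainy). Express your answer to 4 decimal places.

P(Weather=rainy) = 0.052 + 0.106 + 0.024 + 0.108 = 0.290.
P(Traffic=light | Weather=rainy) = 0.052/0.290 = 0.1793.

0.1793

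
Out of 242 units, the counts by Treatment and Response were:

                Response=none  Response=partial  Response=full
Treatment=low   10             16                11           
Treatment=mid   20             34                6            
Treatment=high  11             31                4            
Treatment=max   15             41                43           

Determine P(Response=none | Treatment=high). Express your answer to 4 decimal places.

0.2391

Total with Treatment=high: 11 + 31 + 4 = 46.
P(Response=none | Treatment=high) = 11/46 = 0.2391.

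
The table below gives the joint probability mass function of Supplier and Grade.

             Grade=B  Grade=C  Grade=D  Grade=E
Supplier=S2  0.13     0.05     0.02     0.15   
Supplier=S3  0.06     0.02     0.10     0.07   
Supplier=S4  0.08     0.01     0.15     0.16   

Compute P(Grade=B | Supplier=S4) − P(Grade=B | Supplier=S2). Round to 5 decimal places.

-0.17143

P(Supplier=S4) = 0.08 + 0.01 + 0.15 + 0.16 = 0.40; P(Grade=B | Supplier=S4) = 0.08/0.40 = 0.200000.
P(Supplier=S2) = 0.13 + 0.05 + 0.02 + 0.15 = 0.35; P(Grade=B | Supplier=S2) = 0.13/0.35 = 0.371429.
Difference = -0.17143.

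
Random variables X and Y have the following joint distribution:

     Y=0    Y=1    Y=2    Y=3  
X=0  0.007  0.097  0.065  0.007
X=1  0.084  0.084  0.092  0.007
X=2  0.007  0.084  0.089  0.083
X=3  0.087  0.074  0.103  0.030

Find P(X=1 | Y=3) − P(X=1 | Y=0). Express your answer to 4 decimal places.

-0.3989

P(Y=3) = 0.007 + 0.007 + 0.083 + 0.030 = 0.127; P(X=1 | Y=3) = 0.007/0.127 = 0.05512.
P(Y=0) = 0.007 + 0.084 + 0.007 + 0.087 = 0.185; P(X=1 | Y=0) = 0.084/0.185 = 0.45405.
Difference = -0.3989.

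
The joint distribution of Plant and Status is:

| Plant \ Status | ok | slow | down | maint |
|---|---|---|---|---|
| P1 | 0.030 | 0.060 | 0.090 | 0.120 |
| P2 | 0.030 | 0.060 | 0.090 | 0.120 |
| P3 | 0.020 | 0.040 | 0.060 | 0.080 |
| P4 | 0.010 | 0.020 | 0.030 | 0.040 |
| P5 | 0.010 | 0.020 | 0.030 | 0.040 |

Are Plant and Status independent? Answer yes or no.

yes

Every cell satisfies P(Plant,Status) = P(Plant)·P(Status). For instance P(Plant=P1) = 0.300, P(Status=maint) = 0.400, and 0.300×0.400 = 0.120 matches the joint entry. So Plant and Status are independent.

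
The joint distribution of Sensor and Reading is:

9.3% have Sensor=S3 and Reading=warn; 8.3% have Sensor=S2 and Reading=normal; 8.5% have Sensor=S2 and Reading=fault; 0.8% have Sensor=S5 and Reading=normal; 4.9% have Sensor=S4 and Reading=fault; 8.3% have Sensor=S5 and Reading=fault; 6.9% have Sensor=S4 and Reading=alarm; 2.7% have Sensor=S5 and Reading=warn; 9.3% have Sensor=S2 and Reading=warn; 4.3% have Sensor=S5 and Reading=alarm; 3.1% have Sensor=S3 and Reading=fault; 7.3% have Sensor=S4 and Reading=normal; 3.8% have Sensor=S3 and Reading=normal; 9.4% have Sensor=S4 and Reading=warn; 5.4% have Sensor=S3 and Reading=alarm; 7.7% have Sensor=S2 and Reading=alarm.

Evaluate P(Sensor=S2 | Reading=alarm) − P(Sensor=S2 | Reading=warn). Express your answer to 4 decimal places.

0.0139

P(Reading=alarm) = 0.077 + 0.054 + 0.069 + 0.043 = 0.243; P(Sensor=S2 | Reading=alarm) = 0.077/0.243 = 0.31687.
P(Reading=warn) = 0.093 + 0.093 + 0.094 + 0.027 = 0.307; P(Sensor=S2 | Reading=warn) = 0.093/0.307 = 0.30293.
Difference = 0.0139.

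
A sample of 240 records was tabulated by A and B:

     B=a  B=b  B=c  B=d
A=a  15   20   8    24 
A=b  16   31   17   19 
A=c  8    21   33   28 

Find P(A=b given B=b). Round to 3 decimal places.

Total with B=b: 20 + 31 + 21 = 72.
P(A=b | B=b) = 31/72 = 0.431.

0.431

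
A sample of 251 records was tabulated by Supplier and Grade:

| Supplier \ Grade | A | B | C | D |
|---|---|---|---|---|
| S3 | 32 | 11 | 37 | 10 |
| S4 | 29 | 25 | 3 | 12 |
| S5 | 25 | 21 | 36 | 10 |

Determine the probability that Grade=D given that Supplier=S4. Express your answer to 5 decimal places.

Total with Supplier=S4: 29 + 25 + 3 + 12 = 69.
P(Grade=D | Supplier=S4) = 12/69 = 0.17391.

0.17391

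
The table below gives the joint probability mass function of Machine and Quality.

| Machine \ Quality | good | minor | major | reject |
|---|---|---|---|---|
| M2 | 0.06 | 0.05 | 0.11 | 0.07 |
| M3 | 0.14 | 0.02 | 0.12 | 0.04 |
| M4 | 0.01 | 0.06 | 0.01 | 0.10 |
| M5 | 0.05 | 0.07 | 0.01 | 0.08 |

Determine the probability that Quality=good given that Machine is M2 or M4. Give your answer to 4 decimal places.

P(Machine=M2) = 0.06 + 0.05 + 0.11 + 0.07 = 0.29.
P(Machine=M4) = 0.01 + 0.06 + 0.01 + 0.10 = 0.18.
P(Machine ∈ {M2, M4}) = 0.29 + 0.18 = 0.47; P(Quality=good, Machine ∈ {M2, M4}) = 0.06 + 0.01 = 0.07.
P(Quality=good | Machine ∈ {M2, M4}) = 0.07/0.47 = 0.1489.

0.1489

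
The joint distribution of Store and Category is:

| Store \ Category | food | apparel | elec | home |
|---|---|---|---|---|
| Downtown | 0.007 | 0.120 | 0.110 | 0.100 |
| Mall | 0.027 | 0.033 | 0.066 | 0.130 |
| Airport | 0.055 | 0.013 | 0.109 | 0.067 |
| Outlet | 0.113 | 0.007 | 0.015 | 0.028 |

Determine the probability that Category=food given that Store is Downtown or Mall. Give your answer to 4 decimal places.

P(Store=Downtown) = 0.007 + 0.120 + 0.110 + 0.100 = 0.337.
P(Store=Mall) = 0.027 + 0.033 + 0.066 + 0.130 = 0.256.
P(Store ∈ {Downtown, Mall}) = 0.337 + 0.256 = 0.593; P(Category=food, Store ∈ {Downtown, Mall}) = 0.007 + 0.027 = 0.034.
P(Category=food | Store ∈ {Downtown, Mall}) = 0.034/0.593 = 0.0573.

0.0573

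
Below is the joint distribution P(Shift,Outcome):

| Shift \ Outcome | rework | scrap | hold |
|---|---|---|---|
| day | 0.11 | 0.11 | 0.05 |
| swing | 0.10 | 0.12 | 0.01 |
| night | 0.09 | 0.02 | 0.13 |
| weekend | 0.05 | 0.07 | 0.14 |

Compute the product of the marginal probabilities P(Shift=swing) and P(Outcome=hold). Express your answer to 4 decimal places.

P(Shift=swing) = 0.10 + 0.12 + 0.01 = 0.23.
P(Outcome=hold) = 0.05 + 0.01 + 0.13 + 0.14 = 0.33.
Product: 0.23 × 0.33 = 0.0759.

0.0759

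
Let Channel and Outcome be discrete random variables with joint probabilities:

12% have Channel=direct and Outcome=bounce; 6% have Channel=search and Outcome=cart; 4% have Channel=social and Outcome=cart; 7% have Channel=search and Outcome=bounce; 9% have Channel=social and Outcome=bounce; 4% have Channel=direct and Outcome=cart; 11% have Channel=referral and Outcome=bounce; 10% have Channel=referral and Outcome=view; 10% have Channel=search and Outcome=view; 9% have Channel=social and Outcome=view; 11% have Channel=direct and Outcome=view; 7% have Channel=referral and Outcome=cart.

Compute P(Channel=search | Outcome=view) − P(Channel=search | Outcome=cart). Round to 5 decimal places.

P(Outcome=view) = 0.10 + 0.09 + 0.11 + 0.10 = 0.40; P(Channel=search | Outcome=view) = 0.10/0.40 = 0.250000.
P(Outcome=cart) = 0.06 + 0.04 + 0.04 + 0.07 = 0.21; P(Channel=search | Outcome=cart) = 0.06/0.21 = 0.285714.
Difference = -0.03571.

-0.03571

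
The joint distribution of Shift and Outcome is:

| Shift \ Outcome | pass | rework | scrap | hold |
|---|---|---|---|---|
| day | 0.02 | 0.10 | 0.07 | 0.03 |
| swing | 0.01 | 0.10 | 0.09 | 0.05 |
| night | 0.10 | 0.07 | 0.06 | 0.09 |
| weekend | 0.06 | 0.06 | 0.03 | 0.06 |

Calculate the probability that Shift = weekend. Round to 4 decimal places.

0.2100

P(Shift=weekend) = 0.06 + 0.06 + 0.03 + 0.06 = 0.21.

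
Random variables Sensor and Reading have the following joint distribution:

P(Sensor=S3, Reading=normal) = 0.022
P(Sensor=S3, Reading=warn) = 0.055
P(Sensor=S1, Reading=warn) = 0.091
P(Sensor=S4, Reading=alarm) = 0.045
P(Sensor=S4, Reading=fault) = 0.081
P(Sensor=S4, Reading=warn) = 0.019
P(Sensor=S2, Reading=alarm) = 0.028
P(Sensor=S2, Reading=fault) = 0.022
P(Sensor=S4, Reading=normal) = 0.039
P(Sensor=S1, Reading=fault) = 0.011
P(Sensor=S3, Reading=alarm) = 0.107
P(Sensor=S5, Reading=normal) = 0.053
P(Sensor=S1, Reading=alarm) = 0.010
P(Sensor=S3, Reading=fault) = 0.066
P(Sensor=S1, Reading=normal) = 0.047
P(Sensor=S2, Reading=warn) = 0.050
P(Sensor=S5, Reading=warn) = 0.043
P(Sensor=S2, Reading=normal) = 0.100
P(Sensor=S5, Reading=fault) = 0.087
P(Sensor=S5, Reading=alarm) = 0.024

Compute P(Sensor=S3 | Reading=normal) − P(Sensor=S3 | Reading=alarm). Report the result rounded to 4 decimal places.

P(Reading=normal) = 0.047 + 0.100 + 0.022 + 0.039 + 0.053 = 0.261; P(Sensor=S3 | Reading=normal) = 0.022/0.261 = 0.08429.
P(Reading=alarm) = 0.010 + 0.028 + 0.107 + 0.045 + 0.024 = 0.214; P(Sensor=S3 | Reading=alarm) = 0.107/0.214 = 0.50000.
Difference = -0.4157.

-0.4157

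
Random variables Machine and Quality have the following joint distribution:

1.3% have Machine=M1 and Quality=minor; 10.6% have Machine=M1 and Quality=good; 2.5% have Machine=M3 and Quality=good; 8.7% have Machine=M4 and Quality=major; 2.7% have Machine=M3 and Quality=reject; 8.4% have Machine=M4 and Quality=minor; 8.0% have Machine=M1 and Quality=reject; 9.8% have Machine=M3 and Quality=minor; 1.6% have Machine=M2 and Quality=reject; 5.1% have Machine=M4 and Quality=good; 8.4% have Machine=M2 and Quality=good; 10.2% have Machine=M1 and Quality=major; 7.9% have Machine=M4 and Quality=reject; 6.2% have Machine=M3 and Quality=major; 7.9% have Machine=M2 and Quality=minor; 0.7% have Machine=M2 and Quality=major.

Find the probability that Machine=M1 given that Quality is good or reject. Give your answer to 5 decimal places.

P(Quality=good) = 0.106 + 0.084 + 0.025 + 0.051 = 0.266.
P(Quality=reject) = 0.080 + 0.016 + 0.027 + 0.079 = 0.202.
P(Quality ∈ {good, reject}) = 0.266 + 0.202 = 0.468; P(Machine=M1, Quality ∈ {good, reject}) = 0.106 + 0.080 = 0.186.
P(Machine=M1 | Quality ∈ {good, reject}) = 0.186/0.468 = 0.39744.

0.39744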